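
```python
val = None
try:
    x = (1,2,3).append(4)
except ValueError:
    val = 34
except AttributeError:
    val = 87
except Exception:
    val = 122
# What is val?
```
87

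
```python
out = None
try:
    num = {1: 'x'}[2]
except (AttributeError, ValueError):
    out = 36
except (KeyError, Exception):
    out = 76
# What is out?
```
76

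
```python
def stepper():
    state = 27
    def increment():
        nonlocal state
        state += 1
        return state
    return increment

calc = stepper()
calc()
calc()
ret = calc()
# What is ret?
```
30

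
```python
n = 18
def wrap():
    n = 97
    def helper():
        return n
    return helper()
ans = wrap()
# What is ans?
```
97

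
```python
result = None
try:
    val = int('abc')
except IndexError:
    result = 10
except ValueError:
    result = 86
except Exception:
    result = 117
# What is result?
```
86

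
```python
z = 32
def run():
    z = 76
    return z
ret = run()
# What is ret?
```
76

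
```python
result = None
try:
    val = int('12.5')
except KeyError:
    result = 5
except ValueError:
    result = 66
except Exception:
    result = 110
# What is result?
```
66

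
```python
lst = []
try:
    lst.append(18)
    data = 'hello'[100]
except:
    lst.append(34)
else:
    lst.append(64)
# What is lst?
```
[18, 34]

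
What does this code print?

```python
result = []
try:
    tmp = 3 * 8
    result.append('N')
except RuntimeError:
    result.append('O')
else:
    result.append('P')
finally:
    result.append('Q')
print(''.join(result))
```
NPQ

else runs before finally when no exception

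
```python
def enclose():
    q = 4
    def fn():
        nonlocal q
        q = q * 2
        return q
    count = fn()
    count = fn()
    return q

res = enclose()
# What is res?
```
16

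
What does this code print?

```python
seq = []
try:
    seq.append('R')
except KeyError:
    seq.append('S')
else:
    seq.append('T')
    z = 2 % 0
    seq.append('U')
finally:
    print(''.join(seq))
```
RT

Try succeeds, else appends 'T', ZeroDivisionError in else is uncaught, finally prints before exception propagates ('U' never appended)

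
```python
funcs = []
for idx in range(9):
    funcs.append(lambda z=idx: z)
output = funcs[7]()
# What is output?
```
7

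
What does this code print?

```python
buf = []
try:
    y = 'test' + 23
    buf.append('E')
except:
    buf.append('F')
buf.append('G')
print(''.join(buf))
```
FG

Exception raised in try, caught by bare except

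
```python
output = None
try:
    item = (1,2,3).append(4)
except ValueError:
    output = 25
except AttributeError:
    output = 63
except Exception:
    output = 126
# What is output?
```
63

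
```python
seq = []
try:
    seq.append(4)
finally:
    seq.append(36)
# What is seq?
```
[4, 36]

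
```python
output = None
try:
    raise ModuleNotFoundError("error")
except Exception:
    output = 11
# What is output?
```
11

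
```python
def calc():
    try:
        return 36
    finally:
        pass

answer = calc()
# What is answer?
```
36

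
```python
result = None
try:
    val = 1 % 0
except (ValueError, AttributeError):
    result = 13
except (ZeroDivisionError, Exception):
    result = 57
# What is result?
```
57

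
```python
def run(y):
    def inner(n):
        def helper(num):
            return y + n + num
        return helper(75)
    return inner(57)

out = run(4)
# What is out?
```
136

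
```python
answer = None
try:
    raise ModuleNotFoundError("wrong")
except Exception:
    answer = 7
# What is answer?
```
7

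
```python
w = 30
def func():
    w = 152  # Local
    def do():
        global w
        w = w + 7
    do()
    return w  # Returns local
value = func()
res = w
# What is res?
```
37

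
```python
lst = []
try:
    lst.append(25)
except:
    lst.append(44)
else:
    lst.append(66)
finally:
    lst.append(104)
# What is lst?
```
[25, 66, 104]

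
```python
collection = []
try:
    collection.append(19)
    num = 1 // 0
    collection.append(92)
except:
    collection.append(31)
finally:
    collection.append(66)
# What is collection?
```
[19, 31, 66]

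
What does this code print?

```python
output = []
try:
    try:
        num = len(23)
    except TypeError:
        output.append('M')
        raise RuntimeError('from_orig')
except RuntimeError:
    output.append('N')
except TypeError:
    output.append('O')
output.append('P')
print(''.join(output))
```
MNP

RuntimeError raised and caught, original TypeError not re-raised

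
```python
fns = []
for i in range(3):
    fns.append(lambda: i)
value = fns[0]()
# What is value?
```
2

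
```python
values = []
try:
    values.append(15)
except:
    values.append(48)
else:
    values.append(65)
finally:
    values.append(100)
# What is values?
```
[15, 65, 100]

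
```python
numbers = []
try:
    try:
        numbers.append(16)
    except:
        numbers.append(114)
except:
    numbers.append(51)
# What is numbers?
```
[16]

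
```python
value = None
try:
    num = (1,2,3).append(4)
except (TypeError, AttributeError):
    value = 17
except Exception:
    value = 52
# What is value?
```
17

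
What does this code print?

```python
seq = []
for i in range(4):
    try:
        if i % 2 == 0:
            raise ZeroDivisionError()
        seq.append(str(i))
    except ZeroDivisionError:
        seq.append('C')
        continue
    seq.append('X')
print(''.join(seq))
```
C1XC3X

continue in except skips rest of loop body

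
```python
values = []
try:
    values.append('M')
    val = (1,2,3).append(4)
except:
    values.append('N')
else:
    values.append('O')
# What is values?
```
['M', 'N']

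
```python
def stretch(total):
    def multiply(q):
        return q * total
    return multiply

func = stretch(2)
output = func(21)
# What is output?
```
42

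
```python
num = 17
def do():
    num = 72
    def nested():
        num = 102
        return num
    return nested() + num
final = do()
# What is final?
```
174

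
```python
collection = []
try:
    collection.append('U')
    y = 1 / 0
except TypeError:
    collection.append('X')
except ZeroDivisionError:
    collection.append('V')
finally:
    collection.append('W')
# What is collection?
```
['U', 'V', 'W']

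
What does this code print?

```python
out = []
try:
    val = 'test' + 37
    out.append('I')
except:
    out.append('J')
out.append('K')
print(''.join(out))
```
JK

Exception raised in try, caught by bare except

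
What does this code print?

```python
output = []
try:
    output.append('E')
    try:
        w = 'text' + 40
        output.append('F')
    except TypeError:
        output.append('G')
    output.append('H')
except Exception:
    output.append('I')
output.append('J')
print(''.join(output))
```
EGHJ

Inner exception caught by inner handler, outer continues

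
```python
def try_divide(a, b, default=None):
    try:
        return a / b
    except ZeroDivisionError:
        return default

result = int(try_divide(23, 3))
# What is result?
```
7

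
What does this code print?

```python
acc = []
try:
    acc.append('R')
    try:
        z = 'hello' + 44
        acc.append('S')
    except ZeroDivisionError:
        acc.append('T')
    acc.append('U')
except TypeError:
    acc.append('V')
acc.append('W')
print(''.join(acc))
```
RVW

Inner handler doesn't match, propagates to outer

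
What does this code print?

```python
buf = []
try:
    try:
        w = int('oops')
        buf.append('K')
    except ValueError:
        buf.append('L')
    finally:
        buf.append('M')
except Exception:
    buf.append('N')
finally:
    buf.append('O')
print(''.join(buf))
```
LMO

Both finally blocks run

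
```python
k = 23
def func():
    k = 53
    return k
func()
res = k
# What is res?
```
23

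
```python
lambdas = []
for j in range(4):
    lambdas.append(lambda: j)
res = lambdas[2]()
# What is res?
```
3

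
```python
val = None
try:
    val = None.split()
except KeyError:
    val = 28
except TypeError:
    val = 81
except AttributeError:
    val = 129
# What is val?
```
129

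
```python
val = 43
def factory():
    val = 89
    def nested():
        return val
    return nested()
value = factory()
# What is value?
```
89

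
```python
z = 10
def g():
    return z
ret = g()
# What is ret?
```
10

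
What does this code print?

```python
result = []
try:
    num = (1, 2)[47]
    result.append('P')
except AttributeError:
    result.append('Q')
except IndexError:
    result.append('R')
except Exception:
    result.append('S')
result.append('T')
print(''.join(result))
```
RT

IndexError matches before generic Exception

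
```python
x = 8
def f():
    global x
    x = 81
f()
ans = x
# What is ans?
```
81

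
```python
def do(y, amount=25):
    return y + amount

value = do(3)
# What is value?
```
28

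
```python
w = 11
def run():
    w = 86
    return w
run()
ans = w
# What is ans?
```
11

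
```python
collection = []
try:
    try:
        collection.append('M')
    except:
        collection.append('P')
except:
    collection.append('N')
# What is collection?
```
['M']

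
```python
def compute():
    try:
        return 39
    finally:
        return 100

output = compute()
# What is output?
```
100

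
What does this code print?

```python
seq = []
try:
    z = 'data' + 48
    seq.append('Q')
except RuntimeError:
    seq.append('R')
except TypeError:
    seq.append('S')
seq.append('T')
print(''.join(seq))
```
ST

TypeError is caught by its specific handler, not RuntimeError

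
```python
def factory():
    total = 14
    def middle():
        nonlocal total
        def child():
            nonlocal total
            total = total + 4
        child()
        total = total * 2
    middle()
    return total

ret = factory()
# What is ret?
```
36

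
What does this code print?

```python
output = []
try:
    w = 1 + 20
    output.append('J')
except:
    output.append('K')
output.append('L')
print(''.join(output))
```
JL

No exception, try block completes normally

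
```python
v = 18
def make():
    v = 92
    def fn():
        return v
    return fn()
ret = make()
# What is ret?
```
92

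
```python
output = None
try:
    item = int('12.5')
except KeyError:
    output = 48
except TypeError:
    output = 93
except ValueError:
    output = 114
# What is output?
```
114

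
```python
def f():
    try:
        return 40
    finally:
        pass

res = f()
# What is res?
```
40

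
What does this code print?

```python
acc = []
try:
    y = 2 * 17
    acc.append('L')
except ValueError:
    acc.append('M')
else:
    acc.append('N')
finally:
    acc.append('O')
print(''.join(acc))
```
LNO

else runs before finally when no exception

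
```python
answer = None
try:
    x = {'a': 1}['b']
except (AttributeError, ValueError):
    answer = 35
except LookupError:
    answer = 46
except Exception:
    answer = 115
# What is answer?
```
46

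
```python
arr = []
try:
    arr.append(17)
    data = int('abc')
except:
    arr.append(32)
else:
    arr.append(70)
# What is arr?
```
[17, 32]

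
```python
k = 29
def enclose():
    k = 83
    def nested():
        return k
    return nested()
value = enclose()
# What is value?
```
83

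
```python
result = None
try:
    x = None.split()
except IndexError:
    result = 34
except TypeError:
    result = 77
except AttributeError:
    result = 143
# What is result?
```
143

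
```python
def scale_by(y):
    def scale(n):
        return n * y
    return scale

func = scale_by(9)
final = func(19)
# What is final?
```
171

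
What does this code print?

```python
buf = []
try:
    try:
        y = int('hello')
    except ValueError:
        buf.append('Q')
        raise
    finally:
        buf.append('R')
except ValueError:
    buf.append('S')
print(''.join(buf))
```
QRS

finally runs before re-raised exception propagates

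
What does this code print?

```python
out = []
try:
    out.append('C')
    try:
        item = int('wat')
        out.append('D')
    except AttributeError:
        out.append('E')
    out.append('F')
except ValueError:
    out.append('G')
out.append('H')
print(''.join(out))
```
CGH

Inner handler doesn't match, propagates to outer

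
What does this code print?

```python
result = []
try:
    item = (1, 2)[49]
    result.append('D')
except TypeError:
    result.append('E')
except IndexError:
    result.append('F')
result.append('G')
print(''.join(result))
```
FG

IndexError is caught by its specific handler, not TypeError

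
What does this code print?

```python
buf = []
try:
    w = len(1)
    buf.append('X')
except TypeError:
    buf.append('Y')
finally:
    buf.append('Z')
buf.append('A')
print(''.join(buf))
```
YZA

finally always runs, even after exception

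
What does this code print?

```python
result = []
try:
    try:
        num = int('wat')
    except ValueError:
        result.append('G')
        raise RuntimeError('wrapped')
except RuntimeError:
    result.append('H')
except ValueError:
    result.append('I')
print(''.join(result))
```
GH

New RuntimeError raised, caught by outer RuntimeError handler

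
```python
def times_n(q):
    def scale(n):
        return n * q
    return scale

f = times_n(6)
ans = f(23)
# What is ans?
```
138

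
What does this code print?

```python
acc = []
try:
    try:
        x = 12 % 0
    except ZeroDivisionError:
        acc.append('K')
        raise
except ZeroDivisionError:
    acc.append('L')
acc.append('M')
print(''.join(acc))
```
KLM

raise without argument re-raises current exception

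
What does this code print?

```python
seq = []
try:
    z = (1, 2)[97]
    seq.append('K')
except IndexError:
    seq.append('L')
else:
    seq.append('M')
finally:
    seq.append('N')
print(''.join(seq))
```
LN

Exception: except runs, else skipped, finally runs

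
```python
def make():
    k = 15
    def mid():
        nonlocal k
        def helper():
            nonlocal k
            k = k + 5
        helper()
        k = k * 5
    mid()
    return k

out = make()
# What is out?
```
100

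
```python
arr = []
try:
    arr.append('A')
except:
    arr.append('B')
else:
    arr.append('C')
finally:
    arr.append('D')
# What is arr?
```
['A', 'C', 'D']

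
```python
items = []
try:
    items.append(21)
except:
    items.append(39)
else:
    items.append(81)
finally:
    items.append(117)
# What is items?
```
[21, 81, 117]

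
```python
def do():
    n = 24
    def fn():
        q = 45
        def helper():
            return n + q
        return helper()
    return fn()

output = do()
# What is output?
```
69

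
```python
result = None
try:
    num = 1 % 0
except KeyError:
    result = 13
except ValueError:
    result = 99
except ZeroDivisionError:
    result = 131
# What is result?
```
131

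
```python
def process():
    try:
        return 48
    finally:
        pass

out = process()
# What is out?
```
48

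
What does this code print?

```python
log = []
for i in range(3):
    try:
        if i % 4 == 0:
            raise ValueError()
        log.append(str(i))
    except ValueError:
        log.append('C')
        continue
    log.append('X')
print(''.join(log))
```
C1X2X

continue in except skips rest of loop body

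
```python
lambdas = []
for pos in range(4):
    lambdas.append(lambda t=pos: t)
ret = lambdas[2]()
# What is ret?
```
2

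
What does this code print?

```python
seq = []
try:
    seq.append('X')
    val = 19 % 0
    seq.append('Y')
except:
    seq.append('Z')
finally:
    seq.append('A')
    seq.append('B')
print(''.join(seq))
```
XZAB

Code before exception runs, then except, then all of finally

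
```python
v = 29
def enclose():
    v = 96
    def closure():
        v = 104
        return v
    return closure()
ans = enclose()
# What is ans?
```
104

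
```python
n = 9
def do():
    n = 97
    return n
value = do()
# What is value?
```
97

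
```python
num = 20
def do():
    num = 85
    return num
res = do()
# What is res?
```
85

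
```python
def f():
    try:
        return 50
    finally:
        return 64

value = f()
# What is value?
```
64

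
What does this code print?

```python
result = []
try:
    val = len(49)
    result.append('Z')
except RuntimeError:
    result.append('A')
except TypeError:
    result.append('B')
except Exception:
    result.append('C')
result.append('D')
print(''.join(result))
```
BD

TypeError matches before generic Exception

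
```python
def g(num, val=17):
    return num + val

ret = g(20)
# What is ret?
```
37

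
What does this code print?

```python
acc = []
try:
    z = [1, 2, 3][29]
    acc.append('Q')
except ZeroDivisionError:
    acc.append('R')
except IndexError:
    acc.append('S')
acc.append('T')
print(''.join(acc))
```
ST

IndexError is caught by its specific handler, not ZeroDivisionError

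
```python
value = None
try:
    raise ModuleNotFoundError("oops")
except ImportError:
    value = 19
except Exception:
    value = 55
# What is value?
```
19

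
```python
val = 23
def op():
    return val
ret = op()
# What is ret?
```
23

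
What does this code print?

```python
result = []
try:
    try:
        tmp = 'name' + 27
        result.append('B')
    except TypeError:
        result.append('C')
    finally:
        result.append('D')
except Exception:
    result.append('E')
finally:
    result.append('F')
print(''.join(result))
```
CDF

Both finally blocks run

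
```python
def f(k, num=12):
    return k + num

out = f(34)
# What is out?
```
46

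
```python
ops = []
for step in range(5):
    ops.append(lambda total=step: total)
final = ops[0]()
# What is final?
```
0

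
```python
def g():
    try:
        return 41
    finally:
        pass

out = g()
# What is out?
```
41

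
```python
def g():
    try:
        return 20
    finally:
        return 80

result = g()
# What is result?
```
80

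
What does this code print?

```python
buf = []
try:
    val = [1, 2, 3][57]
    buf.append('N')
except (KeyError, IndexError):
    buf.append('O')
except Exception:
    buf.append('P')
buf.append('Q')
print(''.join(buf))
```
OQ

IndexError matches tuple containing it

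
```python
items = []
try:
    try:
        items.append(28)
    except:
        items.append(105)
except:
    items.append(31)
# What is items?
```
[28]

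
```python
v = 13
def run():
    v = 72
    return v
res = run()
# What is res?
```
72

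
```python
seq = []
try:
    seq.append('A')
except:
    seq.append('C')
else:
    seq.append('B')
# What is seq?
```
['A', 'B']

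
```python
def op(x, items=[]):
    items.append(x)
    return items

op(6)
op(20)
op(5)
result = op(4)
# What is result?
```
[6, 20, 5, 4]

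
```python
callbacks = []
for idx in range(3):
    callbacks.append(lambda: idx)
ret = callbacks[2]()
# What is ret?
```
2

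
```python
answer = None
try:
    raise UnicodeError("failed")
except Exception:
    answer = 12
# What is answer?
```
12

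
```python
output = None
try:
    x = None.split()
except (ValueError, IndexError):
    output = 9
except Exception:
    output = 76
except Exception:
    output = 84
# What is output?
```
76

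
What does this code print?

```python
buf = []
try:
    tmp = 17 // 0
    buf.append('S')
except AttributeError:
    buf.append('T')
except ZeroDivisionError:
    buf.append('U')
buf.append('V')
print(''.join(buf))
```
UV

ZeroDivisionError is caught by its specific handler, not AttributeError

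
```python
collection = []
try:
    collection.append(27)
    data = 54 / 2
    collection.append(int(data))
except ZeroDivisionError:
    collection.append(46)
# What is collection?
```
[27, 27]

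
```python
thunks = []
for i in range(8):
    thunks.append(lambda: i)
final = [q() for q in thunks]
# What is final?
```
[7, 7, 7, 7, 7, 7, 7, 7]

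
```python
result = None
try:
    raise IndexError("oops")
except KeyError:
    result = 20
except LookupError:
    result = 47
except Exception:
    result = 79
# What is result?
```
47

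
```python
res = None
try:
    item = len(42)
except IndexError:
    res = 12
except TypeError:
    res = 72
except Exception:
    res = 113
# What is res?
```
72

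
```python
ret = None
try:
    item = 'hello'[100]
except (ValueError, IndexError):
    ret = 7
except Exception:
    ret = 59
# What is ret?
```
7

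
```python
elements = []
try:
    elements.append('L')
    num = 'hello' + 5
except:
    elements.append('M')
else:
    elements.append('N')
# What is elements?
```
['L', 'M']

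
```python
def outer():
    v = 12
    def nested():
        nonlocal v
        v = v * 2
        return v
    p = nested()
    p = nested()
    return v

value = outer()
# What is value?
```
48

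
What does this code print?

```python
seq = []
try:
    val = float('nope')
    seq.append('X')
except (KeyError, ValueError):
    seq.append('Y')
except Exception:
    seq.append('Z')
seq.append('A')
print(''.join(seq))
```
YA

ValueError matches tuple containing it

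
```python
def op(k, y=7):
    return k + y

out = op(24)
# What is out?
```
31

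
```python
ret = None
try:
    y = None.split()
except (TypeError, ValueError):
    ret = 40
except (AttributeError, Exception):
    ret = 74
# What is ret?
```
74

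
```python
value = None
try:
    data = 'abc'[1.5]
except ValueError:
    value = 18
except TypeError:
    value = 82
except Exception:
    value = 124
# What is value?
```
82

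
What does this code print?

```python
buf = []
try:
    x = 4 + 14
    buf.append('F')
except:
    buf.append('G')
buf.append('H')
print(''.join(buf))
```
FH

No exception, try block completes normally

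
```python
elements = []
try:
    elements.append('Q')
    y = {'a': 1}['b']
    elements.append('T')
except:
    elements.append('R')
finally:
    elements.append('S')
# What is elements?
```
['Q', 'R', 'S']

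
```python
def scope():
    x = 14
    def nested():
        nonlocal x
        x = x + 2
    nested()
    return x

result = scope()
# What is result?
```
16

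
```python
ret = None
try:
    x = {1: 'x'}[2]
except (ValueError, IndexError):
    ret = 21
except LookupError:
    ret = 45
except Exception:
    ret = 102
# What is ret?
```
45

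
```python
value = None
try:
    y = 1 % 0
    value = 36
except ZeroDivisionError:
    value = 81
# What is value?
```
81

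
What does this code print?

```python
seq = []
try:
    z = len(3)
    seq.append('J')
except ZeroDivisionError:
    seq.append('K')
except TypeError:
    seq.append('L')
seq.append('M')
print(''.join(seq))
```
LM

TypeError is caught by its specific handler, not ZeroDivisionError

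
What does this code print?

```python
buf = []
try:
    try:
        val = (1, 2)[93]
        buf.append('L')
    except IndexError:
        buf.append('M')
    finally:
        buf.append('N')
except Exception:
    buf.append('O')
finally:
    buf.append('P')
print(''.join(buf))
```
MNP

Both finally blocks run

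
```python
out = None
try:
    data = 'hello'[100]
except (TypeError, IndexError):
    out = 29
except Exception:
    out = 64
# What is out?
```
29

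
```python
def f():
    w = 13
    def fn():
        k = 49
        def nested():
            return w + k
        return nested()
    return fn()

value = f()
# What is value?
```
62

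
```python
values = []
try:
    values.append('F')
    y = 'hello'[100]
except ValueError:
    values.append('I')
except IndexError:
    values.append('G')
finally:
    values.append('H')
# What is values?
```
['F', 'G', 'H']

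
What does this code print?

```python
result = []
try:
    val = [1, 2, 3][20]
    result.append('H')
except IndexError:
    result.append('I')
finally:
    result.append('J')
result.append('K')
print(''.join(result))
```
IJK

finally always runs, even after exception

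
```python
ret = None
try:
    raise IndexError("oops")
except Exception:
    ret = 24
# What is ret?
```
24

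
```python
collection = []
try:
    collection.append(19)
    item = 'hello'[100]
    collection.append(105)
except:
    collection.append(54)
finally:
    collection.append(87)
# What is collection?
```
[19, 54, 87]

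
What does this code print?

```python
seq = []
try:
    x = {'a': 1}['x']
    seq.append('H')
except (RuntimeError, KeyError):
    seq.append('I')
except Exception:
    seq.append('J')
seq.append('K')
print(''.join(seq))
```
IK

KeyError matches tuple containing it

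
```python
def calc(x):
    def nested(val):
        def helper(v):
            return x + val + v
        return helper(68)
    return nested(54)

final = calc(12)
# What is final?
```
134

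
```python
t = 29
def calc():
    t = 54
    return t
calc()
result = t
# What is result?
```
29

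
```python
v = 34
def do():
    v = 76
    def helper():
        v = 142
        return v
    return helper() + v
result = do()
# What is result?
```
218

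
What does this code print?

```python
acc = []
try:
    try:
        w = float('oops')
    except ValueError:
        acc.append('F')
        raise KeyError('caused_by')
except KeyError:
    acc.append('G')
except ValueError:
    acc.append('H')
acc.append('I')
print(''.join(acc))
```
FGI

KeyError raised and caught, original ValueError not re-raised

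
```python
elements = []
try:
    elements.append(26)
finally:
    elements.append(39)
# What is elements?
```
[26, 39]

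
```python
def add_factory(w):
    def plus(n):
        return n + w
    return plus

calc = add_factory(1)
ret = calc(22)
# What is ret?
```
23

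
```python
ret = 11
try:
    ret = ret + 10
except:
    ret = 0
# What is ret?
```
21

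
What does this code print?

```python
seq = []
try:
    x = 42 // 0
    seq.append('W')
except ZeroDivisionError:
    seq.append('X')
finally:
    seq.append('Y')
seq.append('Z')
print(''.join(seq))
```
XYZ

finally always runs, even after exception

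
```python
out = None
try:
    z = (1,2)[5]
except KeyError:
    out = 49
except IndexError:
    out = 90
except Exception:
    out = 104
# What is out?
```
90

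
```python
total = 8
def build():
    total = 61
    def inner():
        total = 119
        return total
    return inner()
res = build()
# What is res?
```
119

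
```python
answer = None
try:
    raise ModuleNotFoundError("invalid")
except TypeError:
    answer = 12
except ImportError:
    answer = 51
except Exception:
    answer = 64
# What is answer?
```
51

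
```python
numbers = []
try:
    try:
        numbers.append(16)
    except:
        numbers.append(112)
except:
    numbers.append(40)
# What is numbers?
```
[16]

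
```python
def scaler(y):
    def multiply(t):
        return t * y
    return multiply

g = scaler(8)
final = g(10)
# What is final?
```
80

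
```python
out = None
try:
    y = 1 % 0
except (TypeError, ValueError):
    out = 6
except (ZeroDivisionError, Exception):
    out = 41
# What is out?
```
41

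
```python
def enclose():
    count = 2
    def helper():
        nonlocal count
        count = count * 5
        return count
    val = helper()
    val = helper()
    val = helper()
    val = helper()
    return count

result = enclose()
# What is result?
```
1250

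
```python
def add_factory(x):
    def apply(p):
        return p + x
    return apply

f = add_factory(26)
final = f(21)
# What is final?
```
47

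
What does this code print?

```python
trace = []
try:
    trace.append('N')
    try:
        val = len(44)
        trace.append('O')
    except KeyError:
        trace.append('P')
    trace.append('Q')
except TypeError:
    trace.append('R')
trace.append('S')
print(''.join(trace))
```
NRS

Inner handler doesn't match, propagates to outer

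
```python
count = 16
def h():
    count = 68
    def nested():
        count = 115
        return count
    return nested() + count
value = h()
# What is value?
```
183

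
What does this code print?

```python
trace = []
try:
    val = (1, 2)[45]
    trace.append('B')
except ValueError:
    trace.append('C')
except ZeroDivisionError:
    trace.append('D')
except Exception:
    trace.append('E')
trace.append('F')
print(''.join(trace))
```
EF

IndexError not specifically caught, falls to Exception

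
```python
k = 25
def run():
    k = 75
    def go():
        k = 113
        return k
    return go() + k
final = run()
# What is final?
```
188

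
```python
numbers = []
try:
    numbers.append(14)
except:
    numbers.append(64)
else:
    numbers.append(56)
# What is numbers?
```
[14, 56]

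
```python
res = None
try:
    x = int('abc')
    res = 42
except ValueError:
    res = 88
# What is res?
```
88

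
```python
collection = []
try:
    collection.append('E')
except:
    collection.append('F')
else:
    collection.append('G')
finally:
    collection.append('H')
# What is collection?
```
['E', 'G', 'H']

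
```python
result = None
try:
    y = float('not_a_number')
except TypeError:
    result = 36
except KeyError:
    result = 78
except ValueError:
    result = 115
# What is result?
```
115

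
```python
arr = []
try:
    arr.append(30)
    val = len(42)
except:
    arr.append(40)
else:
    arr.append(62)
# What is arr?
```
[30, 40]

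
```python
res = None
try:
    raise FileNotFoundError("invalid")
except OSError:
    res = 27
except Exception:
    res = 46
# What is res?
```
27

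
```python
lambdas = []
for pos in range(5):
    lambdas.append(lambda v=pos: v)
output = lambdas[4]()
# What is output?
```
4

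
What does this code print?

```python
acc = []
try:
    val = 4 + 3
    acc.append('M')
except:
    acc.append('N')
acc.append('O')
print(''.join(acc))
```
MO

No exception, try block completes normally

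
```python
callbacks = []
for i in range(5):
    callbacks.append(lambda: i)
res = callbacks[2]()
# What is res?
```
4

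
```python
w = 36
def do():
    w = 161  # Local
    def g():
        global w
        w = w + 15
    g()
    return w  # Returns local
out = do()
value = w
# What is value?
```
51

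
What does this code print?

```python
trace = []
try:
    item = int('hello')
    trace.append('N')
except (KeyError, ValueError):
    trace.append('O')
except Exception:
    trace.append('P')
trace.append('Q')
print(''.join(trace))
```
OQ

ValueError matches tuple containing it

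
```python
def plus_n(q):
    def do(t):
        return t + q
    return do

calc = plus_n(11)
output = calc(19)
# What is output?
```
30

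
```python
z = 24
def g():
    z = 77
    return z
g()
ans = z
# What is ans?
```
24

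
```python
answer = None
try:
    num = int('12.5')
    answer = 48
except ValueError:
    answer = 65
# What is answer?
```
65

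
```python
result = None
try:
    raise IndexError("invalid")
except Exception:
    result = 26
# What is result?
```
26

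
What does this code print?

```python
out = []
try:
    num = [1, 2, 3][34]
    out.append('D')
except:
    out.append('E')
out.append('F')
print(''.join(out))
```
EF

Exception raised in try, caught by bare except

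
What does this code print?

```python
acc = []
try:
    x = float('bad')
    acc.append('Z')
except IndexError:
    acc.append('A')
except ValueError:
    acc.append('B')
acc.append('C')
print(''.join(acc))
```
BC

ValueError is caught by its specific handler, not IndexError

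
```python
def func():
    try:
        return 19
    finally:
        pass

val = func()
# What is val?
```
19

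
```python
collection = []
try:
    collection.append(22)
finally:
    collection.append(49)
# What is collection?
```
[22, 49]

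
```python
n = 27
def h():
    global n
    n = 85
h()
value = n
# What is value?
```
85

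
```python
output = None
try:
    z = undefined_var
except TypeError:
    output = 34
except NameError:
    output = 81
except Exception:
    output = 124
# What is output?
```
81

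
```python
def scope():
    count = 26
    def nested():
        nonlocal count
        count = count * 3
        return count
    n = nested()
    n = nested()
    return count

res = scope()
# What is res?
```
234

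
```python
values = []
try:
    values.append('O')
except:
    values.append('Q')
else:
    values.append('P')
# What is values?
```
['O', 'P']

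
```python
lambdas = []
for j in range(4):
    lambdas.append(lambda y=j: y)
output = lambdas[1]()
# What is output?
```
1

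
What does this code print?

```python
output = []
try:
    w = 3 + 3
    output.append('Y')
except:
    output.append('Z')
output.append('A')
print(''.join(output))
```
YA

No exception, try block completes normally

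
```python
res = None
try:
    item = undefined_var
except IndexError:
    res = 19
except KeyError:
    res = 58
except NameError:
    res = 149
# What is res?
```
149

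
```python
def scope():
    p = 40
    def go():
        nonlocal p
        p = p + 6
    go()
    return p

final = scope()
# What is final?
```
46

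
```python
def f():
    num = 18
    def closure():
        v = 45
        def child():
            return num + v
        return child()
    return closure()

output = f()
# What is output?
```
63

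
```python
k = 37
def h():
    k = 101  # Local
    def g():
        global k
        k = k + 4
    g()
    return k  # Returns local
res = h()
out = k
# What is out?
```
41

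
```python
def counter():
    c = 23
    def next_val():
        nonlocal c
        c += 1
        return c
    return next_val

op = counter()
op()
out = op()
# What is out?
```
25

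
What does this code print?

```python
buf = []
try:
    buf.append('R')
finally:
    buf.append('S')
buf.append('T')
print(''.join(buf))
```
RST

try/finally without except, no exception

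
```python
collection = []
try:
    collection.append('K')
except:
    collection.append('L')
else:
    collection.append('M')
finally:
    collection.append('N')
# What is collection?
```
['K', 'M', 'N']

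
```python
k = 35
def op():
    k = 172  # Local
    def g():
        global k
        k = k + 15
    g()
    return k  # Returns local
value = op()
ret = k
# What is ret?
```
50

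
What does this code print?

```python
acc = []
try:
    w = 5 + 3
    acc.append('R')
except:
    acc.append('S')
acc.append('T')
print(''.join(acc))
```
RT

No exception, try block completes normally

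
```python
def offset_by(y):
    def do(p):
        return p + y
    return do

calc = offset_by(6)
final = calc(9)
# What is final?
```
15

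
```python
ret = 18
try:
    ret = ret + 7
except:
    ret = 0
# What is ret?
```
25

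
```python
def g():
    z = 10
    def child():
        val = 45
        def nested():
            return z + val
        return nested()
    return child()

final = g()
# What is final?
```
55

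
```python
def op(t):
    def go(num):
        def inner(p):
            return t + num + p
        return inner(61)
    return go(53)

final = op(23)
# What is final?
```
137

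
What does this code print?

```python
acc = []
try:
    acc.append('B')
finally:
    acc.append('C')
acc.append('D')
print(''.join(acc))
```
BCD

try/finally without except, no exception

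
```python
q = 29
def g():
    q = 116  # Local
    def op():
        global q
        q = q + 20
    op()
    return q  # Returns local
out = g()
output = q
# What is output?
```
49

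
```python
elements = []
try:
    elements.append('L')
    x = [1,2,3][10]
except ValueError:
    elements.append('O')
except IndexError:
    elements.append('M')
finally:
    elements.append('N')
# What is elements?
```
['L', 'M', 'N']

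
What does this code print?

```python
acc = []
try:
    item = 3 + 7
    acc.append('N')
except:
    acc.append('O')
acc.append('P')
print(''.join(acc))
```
NP

No exception, try block completes normally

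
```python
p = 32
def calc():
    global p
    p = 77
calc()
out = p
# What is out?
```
77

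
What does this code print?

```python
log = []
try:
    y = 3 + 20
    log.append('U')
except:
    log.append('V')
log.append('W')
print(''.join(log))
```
UW

No exception, try block completes normally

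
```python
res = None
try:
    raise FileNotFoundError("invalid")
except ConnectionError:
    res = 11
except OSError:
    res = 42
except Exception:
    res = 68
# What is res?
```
42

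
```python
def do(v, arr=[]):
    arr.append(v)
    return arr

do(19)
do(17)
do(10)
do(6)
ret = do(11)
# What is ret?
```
[19, 17, 10, 6, 11]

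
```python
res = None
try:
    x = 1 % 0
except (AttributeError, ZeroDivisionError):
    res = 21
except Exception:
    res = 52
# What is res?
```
21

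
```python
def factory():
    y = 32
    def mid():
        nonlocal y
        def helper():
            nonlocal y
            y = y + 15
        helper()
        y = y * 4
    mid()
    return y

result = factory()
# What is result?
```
188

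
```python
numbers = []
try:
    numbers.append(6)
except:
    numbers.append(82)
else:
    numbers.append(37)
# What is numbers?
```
[6, 37]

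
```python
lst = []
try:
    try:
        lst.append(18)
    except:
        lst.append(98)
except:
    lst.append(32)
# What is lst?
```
[18]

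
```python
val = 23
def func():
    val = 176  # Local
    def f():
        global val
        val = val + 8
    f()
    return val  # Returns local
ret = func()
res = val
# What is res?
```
31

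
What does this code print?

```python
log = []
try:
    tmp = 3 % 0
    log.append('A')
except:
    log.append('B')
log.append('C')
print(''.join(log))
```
BC

Exception raised in try, caught by bare except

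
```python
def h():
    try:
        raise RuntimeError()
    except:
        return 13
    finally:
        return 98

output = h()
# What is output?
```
98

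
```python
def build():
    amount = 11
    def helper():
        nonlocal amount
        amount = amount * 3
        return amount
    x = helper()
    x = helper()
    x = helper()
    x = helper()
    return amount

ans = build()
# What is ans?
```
891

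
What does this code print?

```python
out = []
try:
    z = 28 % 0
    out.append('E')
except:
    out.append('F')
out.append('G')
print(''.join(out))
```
FG

Exception raised in try, caught by bare except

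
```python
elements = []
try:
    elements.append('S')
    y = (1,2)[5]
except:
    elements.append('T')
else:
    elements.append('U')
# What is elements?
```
['S', 'T']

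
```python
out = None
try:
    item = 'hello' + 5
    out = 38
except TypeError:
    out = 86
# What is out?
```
86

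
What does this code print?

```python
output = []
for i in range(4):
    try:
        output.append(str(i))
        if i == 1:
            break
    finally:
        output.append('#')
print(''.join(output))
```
0#1#

finally runs even when breaking out of loop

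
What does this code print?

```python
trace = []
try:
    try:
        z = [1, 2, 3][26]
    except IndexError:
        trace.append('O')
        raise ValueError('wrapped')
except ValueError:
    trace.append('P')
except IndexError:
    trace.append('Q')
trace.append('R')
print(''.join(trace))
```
OPR

ValueError raised and caught, original IndexError not re-raised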